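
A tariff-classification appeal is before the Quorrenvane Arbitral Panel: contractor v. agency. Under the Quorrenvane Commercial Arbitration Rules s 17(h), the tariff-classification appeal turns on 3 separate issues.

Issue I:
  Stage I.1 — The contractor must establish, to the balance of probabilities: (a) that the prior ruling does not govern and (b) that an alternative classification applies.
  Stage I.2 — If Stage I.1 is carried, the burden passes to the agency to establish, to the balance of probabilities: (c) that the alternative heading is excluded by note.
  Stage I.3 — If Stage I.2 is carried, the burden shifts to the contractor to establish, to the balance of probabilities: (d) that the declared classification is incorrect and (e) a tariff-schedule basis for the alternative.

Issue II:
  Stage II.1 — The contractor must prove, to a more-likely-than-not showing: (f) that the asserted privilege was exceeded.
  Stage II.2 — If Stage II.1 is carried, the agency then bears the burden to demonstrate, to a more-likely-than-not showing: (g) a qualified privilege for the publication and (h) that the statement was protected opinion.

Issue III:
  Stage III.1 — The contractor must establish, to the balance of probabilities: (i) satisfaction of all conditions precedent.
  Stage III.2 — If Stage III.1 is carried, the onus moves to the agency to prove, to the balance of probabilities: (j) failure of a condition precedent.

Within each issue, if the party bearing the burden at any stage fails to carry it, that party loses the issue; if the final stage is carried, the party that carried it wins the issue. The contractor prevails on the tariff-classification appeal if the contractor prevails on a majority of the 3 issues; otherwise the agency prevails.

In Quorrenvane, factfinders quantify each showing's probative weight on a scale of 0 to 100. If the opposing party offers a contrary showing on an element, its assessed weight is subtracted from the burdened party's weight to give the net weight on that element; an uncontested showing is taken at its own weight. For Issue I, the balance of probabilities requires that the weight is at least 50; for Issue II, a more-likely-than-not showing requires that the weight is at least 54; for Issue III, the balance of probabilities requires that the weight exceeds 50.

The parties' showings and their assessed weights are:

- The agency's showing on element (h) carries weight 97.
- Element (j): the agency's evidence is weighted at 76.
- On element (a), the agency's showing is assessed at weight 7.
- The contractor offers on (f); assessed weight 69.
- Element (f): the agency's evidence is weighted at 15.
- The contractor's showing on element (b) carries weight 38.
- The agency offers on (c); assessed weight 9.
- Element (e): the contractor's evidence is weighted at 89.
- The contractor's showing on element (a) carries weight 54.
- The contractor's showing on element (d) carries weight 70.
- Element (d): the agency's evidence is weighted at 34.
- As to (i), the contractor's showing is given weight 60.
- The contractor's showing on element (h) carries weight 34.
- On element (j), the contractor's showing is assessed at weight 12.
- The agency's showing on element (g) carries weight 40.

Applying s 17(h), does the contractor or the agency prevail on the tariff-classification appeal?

— Issue I —
Stage I.1 — burden on contractor; standard: the balance of probabilities (weight is at least 50).
    (a): 54 − 7 = 47 < 50 [not met]
    (b): 38 < 50 [not met]
  Stage I.1 not carried; the contractor fails its burden.
So the agency prevails on this issue.
— Issue II —
Stage II.1 (contractor, a more-likely-than-not showing, weight is at least 54): (f) net 69−15=54 ≥ 54 — meets.
  The contractor carries Stage II.1; the agency now bears the burden.
Stage II.2 (agency, a more-likely-than-not showing, weight is at least 54): (g) 40 < 54 — fails; (h) net 97−34=63 ≥ 54 — meets.
  The agency does not carry Stage II.2.
The contractor prevails on this issue.
— Issue III —
Stage III.1 (contractor, the balance of probabilities, weight exceeds 50): (i) 60 > 50 — meets.
  The contractor carries Stage III.1; the agency now bears the burden.
Stage III.2 (agency, the balance of probabilities, weight exceeds 50): (j) net 76−12=64 > 50 — meets.
  All elements met at the final stage.
Every stage carried; the agency prevails on this issue.
Per-issue: Issue I → agency; Issue II → contractor; Issue III → agency. The contractor must prevail on a majority of issues; overall, the agency prevails.

agency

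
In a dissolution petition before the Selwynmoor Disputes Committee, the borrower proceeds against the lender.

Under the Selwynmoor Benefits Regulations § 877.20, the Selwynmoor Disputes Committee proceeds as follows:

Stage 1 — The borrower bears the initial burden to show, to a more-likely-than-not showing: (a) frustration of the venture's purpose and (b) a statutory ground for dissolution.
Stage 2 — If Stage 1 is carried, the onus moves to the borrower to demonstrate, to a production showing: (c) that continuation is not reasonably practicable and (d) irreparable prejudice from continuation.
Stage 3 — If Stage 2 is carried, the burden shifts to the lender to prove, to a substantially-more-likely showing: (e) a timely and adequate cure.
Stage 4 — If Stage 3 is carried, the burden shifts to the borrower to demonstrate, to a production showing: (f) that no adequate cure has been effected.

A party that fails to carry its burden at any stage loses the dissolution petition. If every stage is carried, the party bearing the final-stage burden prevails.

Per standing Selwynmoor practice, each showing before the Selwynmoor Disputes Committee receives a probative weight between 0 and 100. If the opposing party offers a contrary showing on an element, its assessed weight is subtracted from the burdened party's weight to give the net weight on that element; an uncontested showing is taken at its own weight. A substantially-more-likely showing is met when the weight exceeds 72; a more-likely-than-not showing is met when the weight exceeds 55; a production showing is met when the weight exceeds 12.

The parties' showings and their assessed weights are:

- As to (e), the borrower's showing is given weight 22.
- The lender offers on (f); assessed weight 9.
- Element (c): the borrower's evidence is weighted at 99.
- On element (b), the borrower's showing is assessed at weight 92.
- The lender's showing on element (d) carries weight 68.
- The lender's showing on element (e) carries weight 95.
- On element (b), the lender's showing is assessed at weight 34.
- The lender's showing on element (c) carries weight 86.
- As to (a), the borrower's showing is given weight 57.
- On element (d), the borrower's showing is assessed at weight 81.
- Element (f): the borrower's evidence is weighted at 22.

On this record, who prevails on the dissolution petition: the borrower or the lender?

borrower

Stage 1 — burden on borrower; standard: a more-likely-than-not showing (weight exceeds 55).
    (a): 57 > 55 [met]
    (b): 92 − 34 = 58 > 55 [met]
  Stage 1 carried; the burden remains with the borrower.
Stage 2 — burden on borrower; standard: a production showing (weight exceeds 12).
    (c): 99 − 86 = 13 > 12 [met]
    (d): 81 − 68 = 13 > 12 [met]
  The borrower carries Stage 2; the lender now bears the burden.
Stage 3 — burden on lender; standard: a substantially-more-likely showing (weight exceeds 72).
    (e): 95 − 22 = 73 > 72 [met]
  The lender carries Stage 3; the borrower now bears the burden.
Stage 4 — burden on borrower; standard: a production showing (weight exceeds 12).
    (f): 22 − 9 = 13 > 12 [met]
  Stage 4 carried; the final stage is satisfied.
With every stage satisfied, the borrower prevails.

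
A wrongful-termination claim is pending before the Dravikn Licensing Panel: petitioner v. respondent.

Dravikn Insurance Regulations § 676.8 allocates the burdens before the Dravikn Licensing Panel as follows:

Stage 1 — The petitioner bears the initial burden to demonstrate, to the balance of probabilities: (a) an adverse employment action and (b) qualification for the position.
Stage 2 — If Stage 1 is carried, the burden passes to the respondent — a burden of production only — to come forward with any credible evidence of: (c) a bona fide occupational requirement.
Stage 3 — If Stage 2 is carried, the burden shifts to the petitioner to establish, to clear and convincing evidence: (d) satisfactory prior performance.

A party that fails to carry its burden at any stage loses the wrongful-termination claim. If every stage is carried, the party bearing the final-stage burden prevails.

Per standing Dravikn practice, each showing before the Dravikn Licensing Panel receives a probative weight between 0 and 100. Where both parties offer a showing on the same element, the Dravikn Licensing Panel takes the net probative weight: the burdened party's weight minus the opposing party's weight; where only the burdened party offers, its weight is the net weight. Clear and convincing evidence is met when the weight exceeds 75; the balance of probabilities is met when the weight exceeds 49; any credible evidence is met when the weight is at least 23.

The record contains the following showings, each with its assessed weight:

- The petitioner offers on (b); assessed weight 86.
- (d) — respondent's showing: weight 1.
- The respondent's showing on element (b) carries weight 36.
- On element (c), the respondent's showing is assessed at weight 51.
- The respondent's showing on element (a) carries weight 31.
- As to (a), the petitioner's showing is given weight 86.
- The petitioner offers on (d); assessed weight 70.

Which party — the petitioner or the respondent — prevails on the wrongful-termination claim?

At Stage 1 the petitioner must meet the balance of probabilities (weight exceeds 49): on (a) the weight is 86 less the opposing 31 gives net 55, > 49, so (a) meets the standard; on (b) the weight is 86 less the opposing 36 gives net 50, > 49, so (b) meets the standard.
  Stage 1 carried; the burden shifts to the respondent.
At Stage 2 the respondent must meet any credible evidence (weight is at least 23): on (c) the weight is 51, ≥ 23, so (c) meets the standard.
  The respondent carries Stage 2; the petitioner now bears the burden.
At Stage 3 the petitioner must meet clear and convincing evidence (weight exceeds 75): on (d) the weight is 70 less the opposing 1 gives net 69, ≤ 75, so (d) does not meet the standard.
  Not every element is met, so the petitioner fails to carry Stage 3.
The respondent prevails.

respondent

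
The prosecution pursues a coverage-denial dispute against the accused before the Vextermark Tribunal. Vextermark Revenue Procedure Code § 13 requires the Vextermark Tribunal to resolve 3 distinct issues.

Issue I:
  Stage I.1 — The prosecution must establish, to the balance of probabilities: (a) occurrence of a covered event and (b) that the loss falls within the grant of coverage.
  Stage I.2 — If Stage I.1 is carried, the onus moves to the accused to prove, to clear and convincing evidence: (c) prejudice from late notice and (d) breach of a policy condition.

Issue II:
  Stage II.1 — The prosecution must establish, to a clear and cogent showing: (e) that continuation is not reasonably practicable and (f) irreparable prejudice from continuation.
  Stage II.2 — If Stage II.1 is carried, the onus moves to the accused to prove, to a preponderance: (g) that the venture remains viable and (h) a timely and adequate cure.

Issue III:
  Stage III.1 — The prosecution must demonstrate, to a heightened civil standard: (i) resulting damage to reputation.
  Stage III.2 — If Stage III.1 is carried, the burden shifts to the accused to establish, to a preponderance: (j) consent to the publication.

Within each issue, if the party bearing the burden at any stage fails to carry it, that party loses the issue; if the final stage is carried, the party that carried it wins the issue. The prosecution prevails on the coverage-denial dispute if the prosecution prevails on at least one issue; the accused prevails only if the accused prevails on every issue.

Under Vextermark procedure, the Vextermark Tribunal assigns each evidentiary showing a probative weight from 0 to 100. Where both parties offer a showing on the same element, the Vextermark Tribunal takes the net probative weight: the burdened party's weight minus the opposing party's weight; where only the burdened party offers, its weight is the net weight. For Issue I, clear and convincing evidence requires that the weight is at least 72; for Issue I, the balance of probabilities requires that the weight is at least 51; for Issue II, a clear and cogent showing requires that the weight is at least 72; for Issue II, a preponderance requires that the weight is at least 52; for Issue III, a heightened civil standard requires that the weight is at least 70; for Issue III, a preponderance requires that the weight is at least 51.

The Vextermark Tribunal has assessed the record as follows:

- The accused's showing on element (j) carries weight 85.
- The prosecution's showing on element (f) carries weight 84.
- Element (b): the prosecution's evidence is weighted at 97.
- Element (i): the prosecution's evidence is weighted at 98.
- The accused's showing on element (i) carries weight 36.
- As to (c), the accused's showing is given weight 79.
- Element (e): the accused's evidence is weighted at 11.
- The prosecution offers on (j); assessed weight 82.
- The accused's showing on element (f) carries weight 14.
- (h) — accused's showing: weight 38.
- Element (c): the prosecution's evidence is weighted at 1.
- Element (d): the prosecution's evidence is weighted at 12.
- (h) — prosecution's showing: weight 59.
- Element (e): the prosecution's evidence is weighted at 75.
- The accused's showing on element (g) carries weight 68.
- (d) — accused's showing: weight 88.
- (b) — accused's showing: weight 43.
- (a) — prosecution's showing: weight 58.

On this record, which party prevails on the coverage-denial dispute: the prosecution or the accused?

— Issue I —
Stage I.1 — burden on prosecution; standard: the balance of probabilities (weight is at least 51).
    (a): 58 ≥ 51 [met]
    (b): 97 − 43 = 54 ≥ 51 [met]
  All elements met. The burden passes to the accused.
Stage I.2 — burden on accused; standard: clear and convincing evidence (weight is at least 72).
    (c): 79 − 1 = 78 ≥ 72 [met]
    (d): 88 − 12 = 76 ≥ 72 [met]
  All elements met at the final stage.
Every stage carried; the accused prevails on this issue.
— Issue II —
At Stage II.1 the prosecution must meet a clear and cogent showing (weight is at least 72): on (e) the weight is 75 less the opposing 11 gives net 64, < 72, so (e) does not meet the standard; on (f) the weight is 84 less the opposing 14 gives net 70, which does not reach 72, so (f) does not meet the standard.
  Stage II.1 not carried; the prosecution fails its burden.
So the accused prevails on this issue.
— Issue III —
Stage III.1 — burden on prosecution; standard: a heightened civil standard (weight is at least 70).
    (i): 98 − 36 = 62 < 70 [not met]
  The prosecution does not carry Stage III.1.
The accused prevails on this issue.
Per-issue: Issue I → accused; Issue II → accused; Issue III → accused. The prosecution must prevail on at least one issue; overall, the accused prevails.

accused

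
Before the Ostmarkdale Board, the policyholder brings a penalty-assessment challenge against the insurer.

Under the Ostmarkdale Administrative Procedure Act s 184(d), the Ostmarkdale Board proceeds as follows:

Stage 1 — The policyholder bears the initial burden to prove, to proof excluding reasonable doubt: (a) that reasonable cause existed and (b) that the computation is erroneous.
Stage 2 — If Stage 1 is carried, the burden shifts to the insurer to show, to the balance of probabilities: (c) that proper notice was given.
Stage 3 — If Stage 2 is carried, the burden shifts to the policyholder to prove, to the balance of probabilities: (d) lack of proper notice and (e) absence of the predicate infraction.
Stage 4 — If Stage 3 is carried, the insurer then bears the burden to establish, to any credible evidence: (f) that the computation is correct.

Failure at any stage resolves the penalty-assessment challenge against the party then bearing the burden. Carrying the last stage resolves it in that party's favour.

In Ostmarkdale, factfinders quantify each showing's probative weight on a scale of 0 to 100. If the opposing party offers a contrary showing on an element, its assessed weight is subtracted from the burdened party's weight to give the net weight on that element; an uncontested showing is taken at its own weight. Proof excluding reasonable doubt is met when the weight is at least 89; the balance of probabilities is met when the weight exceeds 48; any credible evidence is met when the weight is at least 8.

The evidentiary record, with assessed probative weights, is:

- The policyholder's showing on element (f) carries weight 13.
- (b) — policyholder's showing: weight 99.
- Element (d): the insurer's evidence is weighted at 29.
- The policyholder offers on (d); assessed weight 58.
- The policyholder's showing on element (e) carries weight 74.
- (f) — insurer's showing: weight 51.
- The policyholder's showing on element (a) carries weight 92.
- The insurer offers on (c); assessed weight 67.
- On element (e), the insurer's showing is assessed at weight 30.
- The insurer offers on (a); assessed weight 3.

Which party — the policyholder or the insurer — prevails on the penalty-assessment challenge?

insurer

Stage 1 — burden on policyholder; standard: proof excluding reasonable doubt (weight is at least 89).
    (a): 92 − 3 = 89 ≥ 89 [met]
    (b): 99 ≥ 89 [met]
  Stage 1 carried; the burden shifts to the insurer.
Stage 2 — burden on insurer; standard: the balance of probabilities (weight exceeds 48).
    (c): 67 > 48 [met]
  Stage 2 carried; the burden shifts to the policyholder.
Stage 3 — burden on policyholder; standard: the balance of probabilities (weight exceeds 48).
    (d): 58 − 29 = 29 ≤ 48 [not met]
    (e): 74 − 30 = 44 ≤ 48 [not met]
  Stage 3 not carried; the policyholder fails its burden.
The insurer prevails.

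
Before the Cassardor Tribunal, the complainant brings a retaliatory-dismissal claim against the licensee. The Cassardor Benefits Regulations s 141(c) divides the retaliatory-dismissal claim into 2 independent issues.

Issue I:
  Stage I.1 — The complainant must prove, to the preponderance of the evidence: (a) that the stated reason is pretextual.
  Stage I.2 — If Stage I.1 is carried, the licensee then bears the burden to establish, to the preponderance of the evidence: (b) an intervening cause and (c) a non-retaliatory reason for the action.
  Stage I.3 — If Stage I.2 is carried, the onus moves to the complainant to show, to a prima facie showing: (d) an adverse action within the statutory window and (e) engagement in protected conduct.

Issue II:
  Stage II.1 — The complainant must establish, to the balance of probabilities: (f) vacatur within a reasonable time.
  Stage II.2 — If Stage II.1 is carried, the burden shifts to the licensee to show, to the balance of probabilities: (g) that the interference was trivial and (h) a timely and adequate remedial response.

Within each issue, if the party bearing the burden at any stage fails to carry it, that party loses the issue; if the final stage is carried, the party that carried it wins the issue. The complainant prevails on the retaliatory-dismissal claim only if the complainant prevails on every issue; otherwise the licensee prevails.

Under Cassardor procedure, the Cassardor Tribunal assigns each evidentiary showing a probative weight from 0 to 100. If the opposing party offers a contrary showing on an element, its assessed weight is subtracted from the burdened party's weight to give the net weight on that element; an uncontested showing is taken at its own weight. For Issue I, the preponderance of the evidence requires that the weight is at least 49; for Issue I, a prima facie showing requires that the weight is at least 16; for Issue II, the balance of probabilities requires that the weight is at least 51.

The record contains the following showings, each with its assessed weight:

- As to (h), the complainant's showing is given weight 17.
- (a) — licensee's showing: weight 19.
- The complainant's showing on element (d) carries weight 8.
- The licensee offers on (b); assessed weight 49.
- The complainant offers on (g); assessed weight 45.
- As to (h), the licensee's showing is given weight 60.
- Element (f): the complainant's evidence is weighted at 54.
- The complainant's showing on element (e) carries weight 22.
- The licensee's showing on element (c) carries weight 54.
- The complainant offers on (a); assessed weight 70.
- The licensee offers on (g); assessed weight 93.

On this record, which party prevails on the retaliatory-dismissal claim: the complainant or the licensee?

— Issue I —
Stage I.1 (complainant, the preponderance of the evidence, weight is at least 49): (a) net 70−19=51 ≥ 49 — meets.
  All elements met. The burden passes to the licensee.
Stage I.2 (licensee, the preponderance of the evidence, weight is at least 49): (b) 49 ≥ 49 — meets; (c) 54 ≥ 49 — meets.
  The licensee carries Stage I.2; the complainant now bears the burden.
Stage I.3 (complainant, a prima facie showing, weight is at least 16): (d) 8 < 16 — fails; (e) 22 ≥ 16 — meets.
  Not every element is met, so the complainant fails to carry Stage I.3.
The analysis ends at Stage I.3; the licensee prevails on this issue.
— Issue II —
Stage II.1 (complainant, the balance of probabilities, weight is at least 51): (f) 54 ≥ 51 — meets.
  Stage II.1 is satisfied; the onus moves to the licensee.
Stage II.2 (licensee, the balance of probabilities, weight is at least 51): (g) net 93−45=48 < 51 — fails; (h) net 60−17=43 < 51 — fails.
  Stage II.2 not carried; the licensee fails its burden.
The complainant prevails on this issue.
Per-issue: Issue I → licensee; Issue II → complainant. The complainant must prevail on every issue; overall, the licensee prevails.

licensee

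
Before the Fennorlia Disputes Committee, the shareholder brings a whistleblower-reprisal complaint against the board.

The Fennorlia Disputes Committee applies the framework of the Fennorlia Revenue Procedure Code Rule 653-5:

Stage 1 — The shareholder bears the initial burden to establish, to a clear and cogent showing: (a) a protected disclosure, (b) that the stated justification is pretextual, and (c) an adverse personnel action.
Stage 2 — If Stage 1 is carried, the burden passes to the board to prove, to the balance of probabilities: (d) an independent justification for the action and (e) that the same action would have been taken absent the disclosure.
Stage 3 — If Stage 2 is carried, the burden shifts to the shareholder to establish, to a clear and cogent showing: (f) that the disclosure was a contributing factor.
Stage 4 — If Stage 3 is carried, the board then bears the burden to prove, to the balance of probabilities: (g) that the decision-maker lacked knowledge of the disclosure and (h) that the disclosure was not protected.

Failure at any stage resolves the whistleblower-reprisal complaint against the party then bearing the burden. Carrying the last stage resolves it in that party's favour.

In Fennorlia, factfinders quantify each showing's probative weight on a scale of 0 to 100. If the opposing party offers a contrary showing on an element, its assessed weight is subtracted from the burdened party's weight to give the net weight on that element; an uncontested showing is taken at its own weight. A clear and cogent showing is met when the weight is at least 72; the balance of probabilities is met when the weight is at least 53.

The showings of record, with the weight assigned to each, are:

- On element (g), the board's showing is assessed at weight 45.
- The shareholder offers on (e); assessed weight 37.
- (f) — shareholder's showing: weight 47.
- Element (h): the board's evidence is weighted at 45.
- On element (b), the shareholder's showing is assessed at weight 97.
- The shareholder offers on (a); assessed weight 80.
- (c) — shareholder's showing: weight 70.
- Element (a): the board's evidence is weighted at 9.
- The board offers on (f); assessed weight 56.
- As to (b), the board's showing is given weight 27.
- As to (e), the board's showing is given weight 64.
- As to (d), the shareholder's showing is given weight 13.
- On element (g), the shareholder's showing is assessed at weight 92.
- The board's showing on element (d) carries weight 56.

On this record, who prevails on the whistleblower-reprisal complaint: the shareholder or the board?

At Stage 1 the shareholder must meet a clear and cogent showing (weight is at least 72): on (a) the weight is 80 less the opposing 9 gives net 71, < 72, so (a) does not meet the standard; on (b) the weight is 97 less the opposing 27 gives net 70, which does not reach 72, so (b) does not meet the standard; on (c) the weight is 70, < 72, so (c) does not meet the standard.
  Stage 1 not carried; the shareholder fails its burden.
The analysis ends at Stage 1; the board prevails.

board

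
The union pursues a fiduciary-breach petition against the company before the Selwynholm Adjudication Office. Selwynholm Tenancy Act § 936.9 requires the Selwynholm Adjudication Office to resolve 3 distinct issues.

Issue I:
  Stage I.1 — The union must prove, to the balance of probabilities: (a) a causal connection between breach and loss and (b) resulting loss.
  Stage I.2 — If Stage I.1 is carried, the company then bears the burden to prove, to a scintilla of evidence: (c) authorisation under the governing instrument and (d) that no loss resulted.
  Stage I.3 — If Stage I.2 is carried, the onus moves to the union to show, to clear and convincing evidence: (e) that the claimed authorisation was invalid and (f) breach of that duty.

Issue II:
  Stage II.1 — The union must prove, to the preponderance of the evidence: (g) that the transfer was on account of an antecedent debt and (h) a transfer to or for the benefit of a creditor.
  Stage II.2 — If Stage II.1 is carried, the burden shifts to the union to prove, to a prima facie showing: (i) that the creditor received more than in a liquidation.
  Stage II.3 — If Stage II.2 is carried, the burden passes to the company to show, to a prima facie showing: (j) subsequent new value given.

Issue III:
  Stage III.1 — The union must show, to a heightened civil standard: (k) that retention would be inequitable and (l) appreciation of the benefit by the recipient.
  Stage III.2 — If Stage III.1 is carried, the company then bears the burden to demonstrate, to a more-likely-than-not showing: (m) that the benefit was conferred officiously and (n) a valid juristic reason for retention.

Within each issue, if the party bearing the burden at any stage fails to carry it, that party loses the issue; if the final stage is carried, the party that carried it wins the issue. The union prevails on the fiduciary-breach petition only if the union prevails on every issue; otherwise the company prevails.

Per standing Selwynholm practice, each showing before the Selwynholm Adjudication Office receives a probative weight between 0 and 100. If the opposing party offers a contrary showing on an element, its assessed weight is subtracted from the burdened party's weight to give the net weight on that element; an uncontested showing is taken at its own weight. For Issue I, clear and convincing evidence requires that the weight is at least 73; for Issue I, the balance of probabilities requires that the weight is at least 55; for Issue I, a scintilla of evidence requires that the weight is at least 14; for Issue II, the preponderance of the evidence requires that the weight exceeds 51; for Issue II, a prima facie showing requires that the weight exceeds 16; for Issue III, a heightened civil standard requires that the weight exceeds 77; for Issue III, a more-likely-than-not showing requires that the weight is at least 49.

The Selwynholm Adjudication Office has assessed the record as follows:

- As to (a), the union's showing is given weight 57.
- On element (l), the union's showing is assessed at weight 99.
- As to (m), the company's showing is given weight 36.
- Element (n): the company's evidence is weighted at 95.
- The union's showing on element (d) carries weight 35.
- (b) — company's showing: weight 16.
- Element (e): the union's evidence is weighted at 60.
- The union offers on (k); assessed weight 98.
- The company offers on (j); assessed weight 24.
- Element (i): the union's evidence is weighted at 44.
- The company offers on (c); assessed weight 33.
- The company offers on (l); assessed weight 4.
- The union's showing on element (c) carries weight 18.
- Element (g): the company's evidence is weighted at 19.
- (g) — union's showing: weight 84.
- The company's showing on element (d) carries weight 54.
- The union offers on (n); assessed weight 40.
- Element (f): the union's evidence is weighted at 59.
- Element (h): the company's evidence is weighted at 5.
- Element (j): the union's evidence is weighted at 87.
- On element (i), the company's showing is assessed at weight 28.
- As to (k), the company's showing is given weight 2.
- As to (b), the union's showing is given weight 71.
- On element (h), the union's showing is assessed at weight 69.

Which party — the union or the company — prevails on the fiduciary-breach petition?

company

— Issue I —
Stage I.1 (union, the balance of probabilities, weight is at least 55): (a) 57 ≥ 55 — meets; (b) net 71−16=55 ≥ 55 — meets.
  Stage I.1 carried; the burden shifts to the company.
Stage I.2 (company, a scintilla of evidence, weight is at least 14): (c) net 33−18=15 ≥ 14 — meets; (d) net 54−35=19 ≥ 14 — meets.
  Stage I.2 is satisfied; the onus moves to the union.
Stage I.3 (union, clear and convincing evidence, weight is at least 73): (e) 60 < 73 — fails; (f) 59 < 73 — fails.
  Stage I.3 not carried; the union fails its burden.
The company prevails on this issue.
— Issue II —
At Stage II.1 the union must meet the preponderance of the evidence (weight exceeds 51): on (g) the weight is 84 less the opposing 19 gives net 65, which does exceed 51, so (g) meets the standard; on (h) the weight is 69 less the opposing 5 gives net 64, > 51, so (h) meets the standard.
  Stage II.1 carried; the burden remains with the union.
At Stage II.2 the union must meet a prima facie showing (weight exceeds 16): on (i) the weight is 44 less the opposing 28 gives net 16, which does not exceed 16, so (i) does not meet the standard.
  The union does not carry Stage II.2.
The company prevails on this issue.
— Issue III —
At Stage III.1 the union must meet a heightened civil standard (weight exceeds 77): on (k) the weight is 98 less the opposing 2 gives net 96, > 77, so (k) meets the standard; on (l) the weight is 99 less the opposing 4 gives net 95, which does exceed 77, so (l) meets the standard.
  The union carries Stage III.1; the company now bears the burden.
At Stage III.2 the company must meet a more-likely-than-not showing (weight is at least 49): on (m) the weight is 36, which does not reach 49, so (m) does not meet the standard; on (n) the weight is 95 less the opposing 40 gives net 55, ≥ 49, so (n) meets the standard.
  Stage III.2 not carried; the company fails its burden.
The union prevails on this issue.
Per-issue: Issue I → company; Issue II → company; Issue III → union. The union must prevail on every issue; overall, the company prevails.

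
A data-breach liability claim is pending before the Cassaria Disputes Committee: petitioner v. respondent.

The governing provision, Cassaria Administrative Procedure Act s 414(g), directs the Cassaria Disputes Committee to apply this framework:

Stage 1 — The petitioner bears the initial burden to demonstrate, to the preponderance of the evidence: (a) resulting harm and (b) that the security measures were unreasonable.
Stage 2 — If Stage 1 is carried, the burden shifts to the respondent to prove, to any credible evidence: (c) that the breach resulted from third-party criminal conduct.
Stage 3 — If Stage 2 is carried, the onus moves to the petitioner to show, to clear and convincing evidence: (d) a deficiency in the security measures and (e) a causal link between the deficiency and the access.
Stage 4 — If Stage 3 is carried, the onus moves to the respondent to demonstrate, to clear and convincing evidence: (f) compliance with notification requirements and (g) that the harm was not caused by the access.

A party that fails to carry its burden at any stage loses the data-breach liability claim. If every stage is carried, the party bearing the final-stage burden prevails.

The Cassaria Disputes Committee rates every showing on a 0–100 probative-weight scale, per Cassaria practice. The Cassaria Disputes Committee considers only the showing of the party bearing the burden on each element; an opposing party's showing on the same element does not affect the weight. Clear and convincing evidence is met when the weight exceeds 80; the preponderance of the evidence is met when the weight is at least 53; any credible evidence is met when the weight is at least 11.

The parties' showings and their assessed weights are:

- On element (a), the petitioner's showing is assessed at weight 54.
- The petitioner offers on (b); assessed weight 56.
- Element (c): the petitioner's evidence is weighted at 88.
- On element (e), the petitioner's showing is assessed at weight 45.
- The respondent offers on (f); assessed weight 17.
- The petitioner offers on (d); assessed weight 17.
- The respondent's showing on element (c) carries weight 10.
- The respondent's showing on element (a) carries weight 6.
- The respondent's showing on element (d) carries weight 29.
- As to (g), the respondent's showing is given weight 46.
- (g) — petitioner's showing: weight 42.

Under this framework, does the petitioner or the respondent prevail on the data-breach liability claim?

petitioner

At Stage 1 the petitioner must meet the preponderance of the evidence (weight is at least 53): on (a) the weight is 54 (the respondent's 6 is given no effect), which does reach 53, so (a) meets the standard; on (b) the weight is 56, which does reach 53, so (b) meets the standard.
  Stage 1 carried; the burden shifts to the respondent.
At Stage 2 the respondent must meet any credible evidence (weight is at least 11): on (c) the weight is 10 (the petitioner's 88 is given no effect), < 11, so (c) does not meet the standard.
  Stage 2 not carried; the respondent fails its burden.
The petitioner prevails.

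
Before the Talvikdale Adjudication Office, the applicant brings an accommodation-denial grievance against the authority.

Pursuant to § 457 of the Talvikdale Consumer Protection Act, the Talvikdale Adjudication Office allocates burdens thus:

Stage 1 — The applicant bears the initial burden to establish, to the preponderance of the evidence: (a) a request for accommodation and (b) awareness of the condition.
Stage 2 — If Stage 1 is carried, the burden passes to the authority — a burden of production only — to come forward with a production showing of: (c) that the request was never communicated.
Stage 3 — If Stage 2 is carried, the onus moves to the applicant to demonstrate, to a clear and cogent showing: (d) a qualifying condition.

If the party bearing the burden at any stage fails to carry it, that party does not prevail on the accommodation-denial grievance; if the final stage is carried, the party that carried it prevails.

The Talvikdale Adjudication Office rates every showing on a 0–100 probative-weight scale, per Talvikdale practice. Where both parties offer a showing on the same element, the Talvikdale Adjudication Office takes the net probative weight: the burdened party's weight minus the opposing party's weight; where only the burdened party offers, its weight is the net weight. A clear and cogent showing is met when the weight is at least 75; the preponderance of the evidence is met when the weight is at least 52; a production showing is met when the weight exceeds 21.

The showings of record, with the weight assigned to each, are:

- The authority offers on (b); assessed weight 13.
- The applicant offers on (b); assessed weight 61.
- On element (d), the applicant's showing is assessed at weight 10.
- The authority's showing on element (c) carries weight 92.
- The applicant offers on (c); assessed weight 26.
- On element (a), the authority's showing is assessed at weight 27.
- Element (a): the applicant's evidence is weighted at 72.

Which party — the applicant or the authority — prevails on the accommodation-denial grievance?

authority

At Stage 1 the applicant must meet the preponderance of the evidence (weight is at least 52): on (a) the weight is 72 less the opposing 27 gives net 45, which does not reach 52, so (a) does not meet the standard; on (b) the weight is 61 less the opposing 13 gives net 48, < 52, so (b) does not meet the standard.
  The applicant does not carry Stage 1.
The authority prevails.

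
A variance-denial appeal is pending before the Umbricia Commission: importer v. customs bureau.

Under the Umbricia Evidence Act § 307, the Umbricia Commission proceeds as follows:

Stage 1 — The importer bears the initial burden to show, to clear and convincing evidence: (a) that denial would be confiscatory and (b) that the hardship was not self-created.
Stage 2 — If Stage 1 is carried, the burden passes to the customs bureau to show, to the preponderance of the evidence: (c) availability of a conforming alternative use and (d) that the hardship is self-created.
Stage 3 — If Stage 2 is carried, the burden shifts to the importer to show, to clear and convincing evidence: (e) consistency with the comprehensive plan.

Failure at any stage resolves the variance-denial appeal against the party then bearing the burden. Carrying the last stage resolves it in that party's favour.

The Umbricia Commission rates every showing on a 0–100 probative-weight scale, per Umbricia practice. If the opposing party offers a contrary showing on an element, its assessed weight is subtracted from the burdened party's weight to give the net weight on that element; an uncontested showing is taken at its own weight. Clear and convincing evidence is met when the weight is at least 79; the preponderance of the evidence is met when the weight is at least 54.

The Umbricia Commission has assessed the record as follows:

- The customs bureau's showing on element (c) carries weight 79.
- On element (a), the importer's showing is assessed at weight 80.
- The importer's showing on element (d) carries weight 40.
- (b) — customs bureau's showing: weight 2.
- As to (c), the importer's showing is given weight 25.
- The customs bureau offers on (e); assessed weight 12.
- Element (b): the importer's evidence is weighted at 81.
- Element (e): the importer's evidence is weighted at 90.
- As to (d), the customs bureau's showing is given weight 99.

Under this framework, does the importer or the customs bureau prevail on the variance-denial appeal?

customs bureau

Stage 1 (importer, clear and convincing evidence, weight is at least 79): (a) 80 ≥ 79 — meets; (b) net 81−2=79 ≥ 79 — meets.
  Stage 1 carried; the burden shifts to the customs bureau.
Stage 2 (customs bureau, the preponderance of the evidence, weight is at least 54): (c) net 79−25=54 ≥ 54 — meets; (d) net 99−40=59 ≥ 54 — meets.
  The customs bureau carries Stage 2; the importer now bears the burden.
Stage 3 (importer, clear and convincing evidence, weight is at least 79): (e) net 90−12=78 < 79 — fails.
  The importer does not carry Stage 3.
The customs bureau prevails.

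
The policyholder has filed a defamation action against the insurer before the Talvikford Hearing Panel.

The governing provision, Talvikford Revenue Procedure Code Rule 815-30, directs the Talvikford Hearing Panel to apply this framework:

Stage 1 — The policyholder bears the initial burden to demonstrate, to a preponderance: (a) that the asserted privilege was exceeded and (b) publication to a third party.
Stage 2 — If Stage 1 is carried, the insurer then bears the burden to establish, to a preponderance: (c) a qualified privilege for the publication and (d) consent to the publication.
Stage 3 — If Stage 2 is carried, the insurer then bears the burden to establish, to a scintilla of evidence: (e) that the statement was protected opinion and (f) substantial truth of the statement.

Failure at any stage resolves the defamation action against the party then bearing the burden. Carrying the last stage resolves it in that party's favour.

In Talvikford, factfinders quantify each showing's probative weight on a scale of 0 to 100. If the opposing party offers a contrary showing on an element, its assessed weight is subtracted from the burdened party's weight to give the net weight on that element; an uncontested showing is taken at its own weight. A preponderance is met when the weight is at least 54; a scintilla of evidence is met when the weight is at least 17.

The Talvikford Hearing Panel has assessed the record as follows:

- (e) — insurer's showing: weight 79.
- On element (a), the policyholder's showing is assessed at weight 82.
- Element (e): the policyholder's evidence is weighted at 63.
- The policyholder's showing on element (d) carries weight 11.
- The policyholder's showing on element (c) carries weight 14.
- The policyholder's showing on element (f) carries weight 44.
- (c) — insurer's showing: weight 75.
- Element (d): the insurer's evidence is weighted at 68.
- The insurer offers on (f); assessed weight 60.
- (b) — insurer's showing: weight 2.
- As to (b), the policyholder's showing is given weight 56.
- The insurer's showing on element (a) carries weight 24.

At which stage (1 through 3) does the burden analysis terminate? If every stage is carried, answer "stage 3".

Stage 1 — burden on policyholder; standard: a preponderance (weight is at least 54).
    (a): 82 − 24 = 58 ≥ 54 [met]
    (b): 56 − 2 = 54 ≥ 54 [met]
  All elements met. The burden passes to the insurer.
Stage 2 — burden on insurer; standard: a preponderance (weight is at least 54).
    (c): 75 − 14 = 61 ≥ 54 [met]
    (d): 68 − 11 = 57 ≥ 54 [met]
  Stage 2 is satisfied; the insurer continues to bear the burden.
Stage 3 — burden on insurer; standard: a scintilla of evidence (weight is at least 17).
    (e): 79 − 63 = 16 < 17 [not met]
    (f): 60 − 44 = 16 < 17 [not met]
  Not every element is met, so the insurer fails to carry Stage 3.
The policyholder prevails.

stage 3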